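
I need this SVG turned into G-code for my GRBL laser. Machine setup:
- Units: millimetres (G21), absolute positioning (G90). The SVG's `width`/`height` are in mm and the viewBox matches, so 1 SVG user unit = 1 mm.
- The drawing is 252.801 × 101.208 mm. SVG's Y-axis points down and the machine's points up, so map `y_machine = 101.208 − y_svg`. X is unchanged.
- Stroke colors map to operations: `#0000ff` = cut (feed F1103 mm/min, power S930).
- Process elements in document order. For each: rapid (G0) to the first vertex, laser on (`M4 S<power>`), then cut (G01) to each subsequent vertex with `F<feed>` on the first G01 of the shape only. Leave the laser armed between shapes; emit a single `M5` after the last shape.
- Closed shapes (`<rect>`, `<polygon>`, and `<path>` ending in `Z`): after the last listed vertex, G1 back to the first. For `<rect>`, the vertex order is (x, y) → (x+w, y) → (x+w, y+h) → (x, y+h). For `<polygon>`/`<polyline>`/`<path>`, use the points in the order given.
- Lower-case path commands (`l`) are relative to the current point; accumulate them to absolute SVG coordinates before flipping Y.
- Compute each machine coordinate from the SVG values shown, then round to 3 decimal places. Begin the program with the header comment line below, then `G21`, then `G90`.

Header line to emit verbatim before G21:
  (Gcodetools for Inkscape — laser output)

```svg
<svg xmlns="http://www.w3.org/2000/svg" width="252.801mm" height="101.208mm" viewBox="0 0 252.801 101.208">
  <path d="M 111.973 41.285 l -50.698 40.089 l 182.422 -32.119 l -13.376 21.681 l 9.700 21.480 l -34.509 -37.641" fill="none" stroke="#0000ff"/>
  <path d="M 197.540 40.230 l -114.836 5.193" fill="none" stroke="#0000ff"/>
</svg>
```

(Gcodetools for Inkscape — laser output)
G21
G90
G0 X111.973 Y59.923
M4 S930
G01 X61.275 Y19.834 F1103
G01 X243.697 Y51.953
G01 X230.321 Y30.272
G01 X240.021 Y8.792
G01 X205.512 Y46.433
G0 X197.540 Y60.978
M4 S930
G01 X82.704 Y55.785 F1103
M5

viewBox `0 0 252.801 101.208` with mm width/height → 1 unit = 1 mm. Flip: y_m = 101.208 − y_svg.

**Shape 1** — `<path>` open polyline, stroke `#0000ff` → cut (S930, F1103). Machine vertices: (111.973,59.923) → (61.275,19.834) → (243.697,51.953) → (230.321,30.272) → (240.021,8.792) → (205.512,46.433). Open path.

**Shape 2** — `<path>` line segment, stroke `#0000ff` → cut (S930, F1103). Machine vertices: (197.540,60.978) → (82.704,55.785). Open path.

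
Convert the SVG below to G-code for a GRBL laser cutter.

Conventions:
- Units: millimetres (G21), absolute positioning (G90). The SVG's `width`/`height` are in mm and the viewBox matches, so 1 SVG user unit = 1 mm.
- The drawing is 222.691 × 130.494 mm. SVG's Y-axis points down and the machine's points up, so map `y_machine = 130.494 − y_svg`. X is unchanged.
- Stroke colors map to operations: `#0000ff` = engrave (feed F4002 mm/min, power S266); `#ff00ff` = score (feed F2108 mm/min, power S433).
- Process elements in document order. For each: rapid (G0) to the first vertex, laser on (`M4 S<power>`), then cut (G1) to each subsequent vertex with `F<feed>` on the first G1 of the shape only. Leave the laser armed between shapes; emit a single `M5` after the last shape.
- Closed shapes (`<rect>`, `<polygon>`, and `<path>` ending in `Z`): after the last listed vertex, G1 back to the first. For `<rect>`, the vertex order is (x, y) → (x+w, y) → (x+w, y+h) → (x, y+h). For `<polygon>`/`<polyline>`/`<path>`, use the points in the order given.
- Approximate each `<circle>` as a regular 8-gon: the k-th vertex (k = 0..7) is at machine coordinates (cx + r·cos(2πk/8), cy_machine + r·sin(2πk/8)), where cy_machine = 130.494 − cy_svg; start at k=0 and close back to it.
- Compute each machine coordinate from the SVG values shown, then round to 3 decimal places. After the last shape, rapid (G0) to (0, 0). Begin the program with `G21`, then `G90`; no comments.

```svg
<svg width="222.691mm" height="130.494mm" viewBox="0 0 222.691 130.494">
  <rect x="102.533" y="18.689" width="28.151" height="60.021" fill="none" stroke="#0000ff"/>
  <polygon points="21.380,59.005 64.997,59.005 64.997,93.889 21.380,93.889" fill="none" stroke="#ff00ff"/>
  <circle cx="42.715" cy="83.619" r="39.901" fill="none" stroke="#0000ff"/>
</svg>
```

viewBox `0 0 222.691 130.494` with mm width/height → 1 unit = 1 mm. Flip: y_m = 130.494 − y_svg.

**Shape 1** — `<rect>` rectangle, stroke `#0000ff` → engrave (S266, F4002). Machine vertices: (102.533,111.805) → (130.684,111.805) → (130.684,51.784) → (102.533,51.784) → (102.533,111.805). Closed: final G1 returns to the first vertex.

**Shape 2** — `<polygon>` rectangle, stroke `#ff00ff` → score (S433, F2108). Machine vertices: (21.380,71.489) → (64.997,71.489) → (64.997,36.605) → (21.380,36.605) → (21.380,71.489). Closed: final G1 returns to the first vertex.

**Shape 3** — `<circle>` circle, stroke `#0000ff` → engrave (S266, F4002). Machine vertices: (82.616,46.875) → (70.929,75.089) → (42.715,86.776) → (14.501,75.089) → (2.814,46.875) → (14.501,18.661) → (42.715,6.974) → (70.929,18.661) → (82.616,46.875). Closed: final G1 returns to the first vertex.

G21
G90
G0 X102.533 Y111.805
M4 S266
G1 X130.684 Y111.805 F4002
G1 X130.684 Y51.784
G1 X102.533 Y51.784
G1 X102.533 Y111.805
G0 X21.380 Y71.489
M4 S433
G1 X64.997 Y71.489 F2108
G1 X64.997 Y36.605
G1 X21.380 Y36.605
G1 X21.380 Y71.489
G0 X82.616 Y46.875
M4 S266
G1 X70.929 Y75.089 F4002
G1 X42.715 Y86.776
G1 X14.501 Y75.089
G1 X2.814 Y46.875
G1 X14.501 Y18.661
G1 X42.715 Y6.974
G1 X70.929 Y18.661
G1 X82.616 Y46.875
M5
G0 X0.000 Y0.000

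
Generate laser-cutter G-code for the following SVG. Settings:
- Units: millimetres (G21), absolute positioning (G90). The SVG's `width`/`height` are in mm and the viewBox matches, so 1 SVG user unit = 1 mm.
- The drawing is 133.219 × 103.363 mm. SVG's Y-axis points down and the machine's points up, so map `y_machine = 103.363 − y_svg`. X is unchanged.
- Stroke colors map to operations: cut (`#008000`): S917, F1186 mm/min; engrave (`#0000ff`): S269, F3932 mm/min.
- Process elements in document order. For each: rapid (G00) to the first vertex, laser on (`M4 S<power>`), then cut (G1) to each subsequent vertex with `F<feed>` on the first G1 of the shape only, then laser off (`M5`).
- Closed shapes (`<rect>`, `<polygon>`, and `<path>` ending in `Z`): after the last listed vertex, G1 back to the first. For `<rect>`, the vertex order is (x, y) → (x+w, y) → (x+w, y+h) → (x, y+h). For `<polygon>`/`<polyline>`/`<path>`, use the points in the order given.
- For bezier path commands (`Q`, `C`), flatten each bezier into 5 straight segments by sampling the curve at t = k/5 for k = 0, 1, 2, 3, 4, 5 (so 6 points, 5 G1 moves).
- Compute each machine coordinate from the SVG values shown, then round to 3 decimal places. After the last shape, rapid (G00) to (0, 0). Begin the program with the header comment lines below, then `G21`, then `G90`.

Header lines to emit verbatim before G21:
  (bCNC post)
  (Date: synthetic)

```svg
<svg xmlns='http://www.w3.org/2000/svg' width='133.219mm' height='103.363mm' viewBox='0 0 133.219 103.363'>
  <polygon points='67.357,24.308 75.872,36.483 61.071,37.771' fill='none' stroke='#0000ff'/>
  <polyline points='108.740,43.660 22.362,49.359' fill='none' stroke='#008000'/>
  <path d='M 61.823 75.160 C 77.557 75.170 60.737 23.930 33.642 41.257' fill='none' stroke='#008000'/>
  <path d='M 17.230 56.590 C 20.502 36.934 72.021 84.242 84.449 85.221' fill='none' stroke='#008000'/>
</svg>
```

Since the viewBox matches the mm dimensions, user units are millimetres directly. The only transform is the Y-flip y_m = 103.363 − y_svg.

Shape 1 is a regular polygon drawn with `<polygon>`. Its stroke #0000ff means engrave at S269, F3932. After flipping Y the toolpath is (67.357,79.055) → (75.872,66.880) → (61.071,65.592) → (67.357,79.055), returning to the start.

Shape 2 is a line segment drawn with `<polyline>`. Its stroke #008000 means cut at S917, F1186. After flipping Y the toolpath is (108.740,59.703) → (22.362,54.004).

Shape 3 is a cubic bezier drawn with `<path>`. Its stroke #008000 means cut at S917, F1186. After flipping Y the toolpath is (61.823,28.203) → (67.535,33.388) → (66.504,45.123) → (59.798,57.655) → (48.488,65.233) → (33.642,62.106).

Shape 4 is a cubic bezier drawn with `<path>`. Its stroke #008000 means cut at S917, F1186. After flipping Y the toolpath is (17.230,46.773) → (24.284,51.437) → (38.725,45.468) → (56.361,34.304) → (73.000,23.383) → (84.449,18.142).

(bCNC post)
(Date: synthetic)
G21
G90
G00 X67.357 Y79.055
M4 S269
G1 X75.872 Y66.880 F3932
G1 X61.071 Y65.592
G1 X67.357 Y79.055
M5
G00 X108.740 Y59.703
M4 S917
G1 X22.362 Y54.004 F1186
M5
G00 X61.823 Y28.203
M4 S917
G1 X67.535 Y33.388 F1186
G1 X66.504 Y45.123
G1 X59.798 Y57.655
G1 X48.488 Y65.233
G1 X33.642 Y62.106
M5
G00 X17.230 Y46.773
M4 S917
G1 X24.284 Y51.437 F1186
G1 X38.725 Y45.468
G1 X56.361 Y34.304
G1 X73.000 Y23.383
G1 X84.449 Y18.142
M5
G00 X0.000 Y0.000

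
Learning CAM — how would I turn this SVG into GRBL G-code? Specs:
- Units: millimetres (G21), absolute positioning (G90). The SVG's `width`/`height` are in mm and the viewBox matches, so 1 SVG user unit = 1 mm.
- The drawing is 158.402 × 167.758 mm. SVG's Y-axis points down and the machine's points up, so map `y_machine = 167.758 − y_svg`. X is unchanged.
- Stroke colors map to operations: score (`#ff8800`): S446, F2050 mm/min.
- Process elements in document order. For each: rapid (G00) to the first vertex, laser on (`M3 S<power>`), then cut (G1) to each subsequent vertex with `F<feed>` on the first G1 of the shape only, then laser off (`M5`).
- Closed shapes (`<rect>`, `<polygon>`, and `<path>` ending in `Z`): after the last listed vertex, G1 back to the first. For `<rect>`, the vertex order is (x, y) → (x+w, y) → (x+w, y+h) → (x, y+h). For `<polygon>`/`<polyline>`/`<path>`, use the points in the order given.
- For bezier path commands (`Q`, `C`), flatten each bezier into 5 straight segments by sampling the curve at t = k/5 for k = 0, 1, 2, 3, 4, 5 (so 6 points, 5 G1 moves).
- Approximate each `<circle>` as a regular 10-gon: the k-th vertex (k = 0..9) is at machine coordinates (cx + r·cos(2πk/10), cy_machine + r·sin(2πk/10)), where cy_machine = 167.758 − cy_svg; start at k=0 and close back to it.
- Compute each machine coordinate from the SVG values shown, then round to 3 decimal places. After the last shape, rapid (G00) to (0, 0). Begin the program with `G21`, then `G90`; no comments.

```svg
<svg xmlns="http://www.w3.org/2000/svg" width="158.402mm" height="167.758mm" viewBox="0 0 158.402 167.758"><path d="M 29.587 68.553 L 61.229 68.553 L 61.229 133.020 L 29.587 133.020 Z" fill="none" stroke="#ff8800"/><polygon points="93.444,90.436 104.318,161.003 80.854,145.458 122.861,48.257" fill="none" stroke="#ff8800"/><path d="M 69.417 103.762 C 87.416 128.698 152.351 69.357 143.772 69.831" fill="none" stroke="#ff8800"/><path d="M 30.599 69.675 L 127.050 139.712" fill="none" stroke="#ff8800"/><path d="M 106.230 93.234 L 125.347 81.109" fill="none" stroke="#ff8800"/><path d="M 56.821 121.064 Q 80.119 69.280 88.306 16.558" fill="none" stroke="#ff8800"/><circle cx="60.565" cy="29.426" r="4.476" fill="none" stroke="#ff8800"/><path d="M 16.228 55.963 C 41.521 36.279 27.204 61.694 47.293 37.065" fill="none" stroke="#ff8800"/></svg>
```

G21
G90
G00 X29.587 Y99.205
M3 S446
G1 X61.229 Y99.205 F2050
G1 X61.229 Y34.738
G1 X29.587 Y34.738
G1 X29.587 Y99.205
M5
G00 X93.444 Y77.322
M3 S446
G1 X104.318 Y6.755 F2050
G1 X80.854 Y22.300
G1 X122.861 Y119.501
G1 X93.444 Y77.322
M5
G00 X69.417 Y63.996
M3 S446
G1 X84.885 Y57.995 F2050
G1 X105.836 Y65.304
G1 X126.489 Y79.006
G1 X141.061 Y92.186
G1 X143.772 Y97.927
M5
G00 X30.599 Y98.083
M3 S446
G1 X127.050 Y28.046 F2050
M5
G00 X106.230 Y74.524
M3 S446
G1 X125.347 Y86.649 F2050
M5
G00 X56.821 Y46.694
M3 S446
G1 X65.536 Y67.445 F2050
G1 X73.042 Y88.271
G1 X79.339 Y109.172
G1 X84.427 Y130.149
G1 X88.306 Y151.200
M5
G00 X65.041 Y138.332
M3 S446
G1 X64.186 Y140.963 F2050
G1 X61.948 Y142.589
G1 X59.182 Y142.589
G1 X56.944 Y140.963
G1 X56.089 Y138.332
G1 X56.944 Y135.701
G1 X59.182 Y134.075
G1 X61.948 Y134.075
G1 X64.186 Y135.701
G1 X65.041 Y138.332
M5
G00 X16.228 Y111.795
M3 S446
G1 X27.243 Y118.955 F2050
G1 X32.304 Y119.857
G1 X34.964 Y119.070
G1 X38.776 Y121.160
G1 X47.293 Y130.693
M5
G00 X0.000 Y0.000

Since the viewBox matches the mm dimensions, user units are millimetres directly. The only transform is the Y-flip y_m = 167.758 − y_svg.

Shape 1 is a rectangle drawn with `<path>`. Its stroke #ff8800 means score at S446, F2050. After flipping Y the toolpath is (29.587,99.205) → (61.229,99.205) → (61.229,34.738) → (29.587,34.738) → (29.587,99.205), returning to the start.

Shape 2 is a closed polygon drawn with `<polygon>`. Its stroke #ff8800 means score at S446, F2050. After flipping Y the toolpath is (93.444,77.322) → (104.318,6.755) → (80.854,22.300) → (122.861,119.501) → (93.444,77.322), returning to the start.

Shape 3 is a cubic bezier drawn with `<path>`. Its stroke #ff8800 means score at S446, F2050. After flipping Y the toolpath is (69.417,63.996) → (84.885,57.995) → (105.836,65.304) → (126.489,79.006) → (141.061,92.186) → (143.772,97.927).

Shape 4 is a line segment drawn with `<path>`. Its stroke #ff8800 means score at S446, F2050. After flipping Y the toolpath is (30.599,98.083) → (127.050,28.046).

Shape 5 is a line segment drawn with `<path>`. Its stroke #ff8800 means score at S446, F2050. After flipping Y the toolpath is (106.230,74.524) → (125.347,86.649).

Shape 6 is a quadratic bezier drawn with `<path>`. Its stroke #ff8800 means score at S446, F2050. After flipping Y the toolpath is (56.821,46.694) → (65.536,67.445) → (73.042,88.271) → (79.339,109.172) → (84.427,130.149) → (88.306,151.200).

Shape 7 is a circle drawn with `<circle>`. Its stroke #ff8800 means score at S446, F2050. After flipping Y the toolpath is (65.041,138.332) → (64.186,140.963) → (61.948,142.589) → (59.182,142.589) → (56.944,140.963) → (56.089,138.332) → (56.944,135.701) → (59.182,134.075) → (61.948,134.075) → (64.186,135.701) → (65.041,138.332), returning to the start.

Shape 8 is a cubic bezier drawn with `<path>`. Its stroke #ff8800 means score at S446, F2050. After flipping Y the toolpath is (16.228,111.795) → (27.243,118.955) → (32.304,119.857) → (34.964,119.070) → (38.776,121.160) → (47.293,130.693).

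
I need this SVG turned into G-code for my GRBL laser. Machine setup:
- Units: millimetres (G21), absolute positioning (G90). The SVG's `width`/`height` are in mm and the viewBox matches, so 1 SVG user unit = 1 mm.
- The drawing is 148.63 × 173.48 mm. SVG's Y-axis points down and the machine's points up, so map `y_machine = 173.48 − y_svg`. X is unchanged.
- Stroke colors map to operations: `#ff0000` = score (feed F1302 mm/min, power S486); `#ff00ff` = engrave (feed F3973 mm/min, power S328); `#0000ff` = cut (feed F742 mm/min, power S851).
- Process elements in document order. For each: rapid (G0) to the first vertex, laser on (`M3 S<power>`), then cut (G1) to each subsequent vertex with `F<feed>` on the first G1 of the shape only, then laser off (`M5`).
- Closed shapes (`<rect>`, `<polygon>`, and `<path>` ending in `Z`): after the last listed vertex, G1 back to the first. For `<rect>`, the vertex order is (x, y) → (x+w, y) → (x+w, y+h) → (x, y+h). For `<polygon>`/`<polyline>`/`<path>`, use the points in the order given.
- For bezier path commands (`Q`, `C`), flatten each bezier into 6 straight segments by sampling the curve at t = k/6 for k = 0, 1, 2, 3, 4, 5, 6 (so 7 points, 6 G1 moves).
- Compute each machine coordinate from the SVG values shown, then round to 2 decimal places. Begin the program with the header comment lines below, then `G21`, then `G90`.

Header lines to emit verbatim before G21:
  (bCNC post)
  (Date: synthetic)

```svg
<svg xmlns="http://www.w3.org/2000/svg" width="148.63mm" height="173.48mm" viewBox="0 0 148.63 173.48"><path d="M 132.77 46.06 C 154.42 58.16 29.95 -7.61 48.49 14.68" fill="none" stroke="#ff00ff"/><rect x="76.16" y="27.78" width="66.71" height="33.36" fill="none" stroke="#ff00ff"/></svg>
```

(bCNC post)
(Date: synthetic)
G21
G90
G0 X132.77 Y127.42
M3 S328
G1 X132.76 Y127.09 F3973
G1 X116.42 Y135.13
G1 X91.80 Y146.93
G1 X66.91 Y157.88
G1 X49.80 Y163.37
G1 X48.49 Y158.80
M5
G0 X76.16 Y145.70
M3 S328
G1 X142.87 Y145.70 F3973
G1 X142.87 Y112.34
G1 X76.16 Y112.34
G1 X76.16 Y145.70
M5

1 u = 1 mm; y_m = 173.48 − y.

[1] `<path>` cubic bezier, #ff00ff→engrave S328 F3973: (132.77,127.42) → (132.76,127.09) → (116.42,135.13) → (91.80,146.93) → (66.91,157.88) → (49.80,163.37) → (48.49,158.80)

[2] `<rect>` rectangle, #ff00ff→engrave S328 F3973: (76.16,145.70) → (142.87,145.70) → (142.87,112.34) → (76.16,112.34) → (76.16,145.70) (closed)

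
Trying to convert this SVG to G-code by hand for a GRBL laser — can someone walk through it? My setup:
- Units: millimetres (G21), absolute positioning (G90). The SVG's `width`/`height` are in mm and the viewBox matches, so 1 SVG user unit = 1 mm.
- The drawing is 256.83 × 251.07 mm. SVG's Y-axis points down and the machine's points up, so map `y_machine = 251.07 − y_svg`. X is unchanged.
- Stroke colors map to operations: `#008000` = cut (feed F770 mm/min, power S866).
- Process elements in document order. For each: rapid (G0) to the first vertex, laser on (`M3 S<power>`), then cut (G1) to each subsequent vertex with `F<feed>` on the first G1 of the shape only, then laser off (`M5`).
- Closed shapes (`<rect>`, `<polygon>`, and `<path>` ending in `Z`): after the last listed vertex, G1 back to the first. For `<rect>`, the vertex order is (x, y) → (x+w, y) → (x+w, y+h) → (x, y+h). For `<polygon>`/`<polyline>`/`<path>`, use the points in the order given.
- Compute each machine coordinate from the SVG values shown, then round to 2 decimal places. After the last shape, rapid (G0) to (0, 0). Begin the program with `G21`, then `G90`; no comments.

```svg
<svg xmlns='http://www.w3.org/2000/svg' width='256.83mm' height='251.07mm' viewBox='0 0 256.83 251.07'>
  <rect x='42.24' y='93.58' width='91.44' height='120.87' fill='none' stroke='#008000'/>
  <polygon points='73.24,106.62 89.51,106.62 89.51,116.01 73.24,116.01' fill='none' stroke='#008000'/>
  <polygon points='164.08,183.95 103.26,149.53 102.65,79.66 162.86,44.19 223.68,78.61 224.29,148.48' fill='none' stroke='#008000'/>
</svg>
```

1 u = 1 mm; y_m = 251.07 − y.

[1] `<rect>` rectangle, #008000→cut S866 F770: (42.24,157.49) → (133.68,157.49) → (133.68,36.62) → (42.24,36.62) → (42.24,157.49) (closed)

[2] `<polygon>` rectangle, #008000→cut S866 F770: (73.24,144.45) → (89.51,144.45) → (89.51,135.06) → (73.24,135.06) → (73.24,144.45) (closed)

[3] `<polygon>` regular polygon, #008000→cut S866 F770: (164.08,67.12) → (103.26,101.54) → (102.65,171.41) → (162.86,206.88) → (223.68,172.46) → (224.29,102.59) → (164.08,67.12) (closed)

G21
G90
G0 X42.24 Y157.49
M3 S866
G1 X133.68 Y157.49 F770
G1 X133.68 Y36.62
G1 X42.24 Y36.62
G1 X42.24 Y157.49
M5
G0 X73.24 Y144.45
M3 S866
G1 X89.51 Y144.45 F770
G1 X89.51 Y135.06
G1 X73.24 Y135.06
G1 X73.24 Y144.45
M5
G0 X164.08 Y67.12
M3 S866
G1 X103.26 Y101.54 F770
G1 X102.65 Y171.41
G1 X162.86 Y206.88
G1 X223.68 Y172.46
G1 X224.29 Y102.59
G1 X164.08 Y67.12
M5
G0 X0.00 Y0.00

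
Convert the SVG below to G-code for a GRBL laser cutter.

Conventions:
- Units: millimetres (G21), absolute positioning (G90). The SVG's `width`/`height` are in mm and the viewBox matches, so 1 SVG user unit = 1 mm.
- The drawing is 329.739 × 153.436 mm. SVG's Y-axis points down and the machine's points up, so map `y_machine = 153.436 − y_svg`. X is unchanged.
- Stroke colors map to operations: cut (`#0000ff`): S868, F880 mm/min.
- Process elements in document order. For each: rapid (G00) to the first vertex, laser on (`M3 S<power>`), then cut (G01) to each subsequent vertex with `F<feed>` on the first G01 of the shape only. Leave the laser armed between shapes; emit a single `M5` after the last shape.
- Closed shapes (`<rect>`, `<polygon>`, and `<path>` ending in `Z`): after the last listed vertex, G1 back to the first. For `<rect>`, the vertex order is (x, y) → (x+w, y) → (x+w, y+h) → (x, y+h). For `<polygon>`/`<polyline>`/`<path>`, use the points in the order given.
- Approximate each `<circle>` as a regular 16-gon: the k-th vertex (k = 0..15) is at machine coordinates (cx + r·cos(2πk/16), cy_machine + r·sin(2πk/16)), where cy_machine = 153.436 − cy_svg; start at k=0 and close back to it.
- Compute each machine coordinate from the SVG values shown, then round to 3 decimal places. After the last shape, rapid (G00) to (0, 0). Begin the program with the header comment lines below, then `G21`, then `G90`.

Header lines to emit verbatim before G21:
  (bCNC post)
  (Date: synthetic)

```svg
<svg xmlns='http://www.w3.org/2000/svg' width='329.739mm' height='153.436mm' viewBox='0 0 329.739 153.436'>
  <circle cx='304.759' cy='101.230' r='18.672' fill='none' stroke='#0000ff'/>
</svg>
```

1 u = 1 mm; y_m = 153.436 − y.

[1] `<circle>` circle, #0000ff→cut S868 F880: (323.431,52.206) → (322.010,59.351) → (317.962,65.409) → (311.904,69.457) → (304.759,70.878) → (297.614,69.457) → (291.556,65.409) → (287.508,59.351) → (286.087,52.206) → (287.508,45.061) → (291.556,39.003) → (297.614,34.955) → (304.759,33.534) → (311.904,34.955) → (317.962,39.003) → (322.010,45.061) → (323.431,52.206) (closed)

(bCNC post)
(Date: synthetic)
G21
G90
G00 X323.431 Y52.206
M3 S868
G01 X322.010 Y59.351 F880
G01 X317.962 Y65.409
G01 X311.904 Y69.457
G01 X304.759 Y70.878
G01 X297.614 Y69.457
G01 X291.556 Y65.409
G01 X287.508 Y59.351
G01 X286.087 Y52.206
G01 X287.508 Y45.061
G01 X291.556 Y39.003
G01 X297.614 Y34.955
G01 X304.759 Y33.534
G01 X311.904 Y34.955
G01 X317.962 Y39.003
G01 X322.010 Y45.061
G01 X323.431 Y52.206
M5
G00 X0.000 Y0.000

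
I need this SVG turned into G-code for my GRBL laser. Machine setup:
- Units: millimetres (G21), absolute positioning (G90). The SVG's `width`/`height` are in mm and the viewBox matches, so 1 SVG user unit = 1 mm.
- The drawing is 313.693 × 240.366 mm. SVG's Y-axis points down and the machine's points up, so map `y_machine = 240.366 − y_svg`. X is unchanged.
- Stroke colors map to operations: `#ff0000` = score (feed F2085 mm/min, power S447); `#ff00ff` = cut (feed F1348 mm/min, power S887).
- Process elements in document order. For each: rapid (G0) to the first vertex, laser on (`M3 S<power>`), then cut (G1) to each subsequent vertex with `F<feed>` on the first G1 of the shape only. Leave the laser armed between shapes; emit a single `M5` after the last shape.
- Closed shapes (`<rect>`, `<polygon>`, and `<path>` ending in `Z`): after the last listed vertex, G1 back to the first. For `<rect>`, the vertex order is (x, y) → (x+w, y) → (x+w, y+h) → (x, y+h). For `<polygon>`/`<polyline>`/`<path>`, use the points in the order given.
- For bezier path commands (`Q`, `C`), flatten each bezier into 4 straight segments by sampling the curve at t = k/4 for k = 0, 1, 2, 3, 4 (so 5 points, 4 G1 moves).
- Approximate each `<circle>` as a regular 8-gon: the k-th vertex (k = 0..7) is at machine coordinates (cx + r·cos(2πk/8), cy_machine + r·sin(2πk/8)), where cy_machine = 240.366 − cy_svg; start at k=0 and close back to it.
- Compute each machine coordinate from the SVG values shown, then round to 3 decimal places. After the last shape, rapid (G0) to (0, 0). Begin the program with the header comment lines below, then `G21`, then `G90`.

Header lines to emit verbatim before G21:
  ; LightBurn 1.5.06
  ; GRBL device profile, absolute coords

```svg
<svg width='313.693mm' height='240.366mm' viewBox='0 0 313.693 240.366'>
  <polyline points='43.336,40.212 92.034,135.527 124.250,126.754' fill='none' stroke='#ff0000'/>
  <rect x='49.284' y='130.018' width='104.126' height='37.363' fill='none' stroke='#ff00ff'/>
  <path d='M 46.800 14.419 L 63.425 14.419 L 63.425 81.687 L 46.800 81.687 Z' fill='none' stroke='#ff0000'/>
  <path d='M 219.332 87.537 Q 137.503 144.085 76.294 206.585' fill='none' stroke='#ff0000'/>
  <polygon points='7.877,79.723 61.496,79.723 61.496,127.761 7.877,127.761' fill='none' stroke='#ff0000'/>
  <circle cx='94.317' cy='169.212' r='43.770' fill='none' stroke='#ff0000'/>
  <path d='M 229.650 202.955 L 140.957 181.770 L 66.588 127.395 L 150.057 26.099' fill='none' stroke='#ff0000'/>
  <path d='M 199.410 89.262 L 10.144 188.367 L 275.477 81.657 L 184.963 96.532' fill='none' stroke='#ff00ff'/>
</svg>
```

; LightBurn 1.5.06
; GRBL device profile, absolute coords
G21
G90
G0 X43.336 Y200.154
M3 S447
G1 X92.034 Y104.839 F2085
G1 X124.250 Y113.612
G0 X49.284 Y110.348
M3 S887
G1 X153.410 Y110.348 F1348
G1 X153.410 Y72.985
G1 X49.284 Y72.985
G1 X49.284 Y110.348
G0 X46.800 Y225.947
M3 S447
G1 X63.425 Y225.947 F2085
G1 X63.425 Y158.679
G1 X46.800 Y158.679
G1 X46.800 Y225.947
G0 X219.332 Y152.829
M3 S447
G1 X179.706 Y124.183 F2085
G1 X142.658 Y94.793
G1 X108.187 Y64.659
G1 X76.294 Y33.781
G0 X7.877 Y160.643
M3 S447
G1 X61.496 Y160.643 F2085
G1 X61.496 Y112.605
G1 X7.877 Y112.605
G1 X7.877 Y160.643
G0 X138.087 Y71.154
M3 S447
G1 X125.267 Y102.104 F2085
G1 X94.317 Y114.924
G1 X63.367 Y102.104
G1 X50.547 Y71.154
G1 X63.367 Y40.204
G1 X94.317 Y27.384
G1 X125.267 Y40.204
G1 X138.087 Y71.154
G0 X229.650 Y37.411
M3 S447
G1 X140.957 Y58.596 F2085
G1 X66.588 Y112.971
G1 X150.057 Y214.267
G0 X199.410 Y151.104
M3 S887
G1 X10.144 Y51.999 F1348
G1 X275.477 Y158.709
G1 X184.963 Y143.834
M5
G0 X0.000 Y0.000

Since the viewBox matches the mm dimensions, user units are millimetres directly. The only transform is the Y-flip y_m = 240.366 − y_svg.

Shape 1 is a open polyline drawn with `<polyline>`. Its stroke #ff0000 means score at S447, F2085. After flipping Y the toolpath is (43.336,200.154) → (92.034,104.839) → (124.250,113.612).

Shape 2 is a rectangle drawn with `<rect>`. Its stroke #ff00ff means cut at S887, F1348. After flipping Y the toolpath is (49.284,110.348) → (153.410,110.348) → (153.410,72.985) → (49.284,72.985) → (49.284,110.348), returning to the start.

Shape 3 is a rectangle drawn with `<path>`. Its stroke #ff0000 means score at S447, F2085. After flipping Y the toolpath is (46.800,225.947) → (63.425,225.947) → (63.425,158.679) → (46.800,158.679) → (46.800,225.947), returning to the start.

Shape 4 is a quadratic bezier drawn with `<path>`. Its stroke #ff0000 means score at S447, F2085. After flipping Y the toolpath is (219.332,152.829) → (179.706,124.183) → (142.658,94.793) → (108.187,64.659) → (76.294,33.781).

Shape 5 is a rectangle drawn with `<polygon>`. Its stroke #ff0000 means score at S447, F2085. After flipping Y the toolpath is (7.877,160.643) → (61.496,160.643) → (61.496,112.605) → (7.877,112.605) → (7.877,160.643), returning to the start.

Shape 6 is a circle drawn with `<circle>`. Its stroke #ff0000 means score at S447, F2085. After flipping Y the toolpath is (138.087,71.154) → (125.267,102.104) → (94.317,114.924) → (63.367,102.104) → (50.547,71.154) → (63.367,40.204) → (94.317,27.384) → (125.267,40.204) → (138.087,71.154), returning to the start.

Shape 7 is a open polyline drawn with `<path>`. Its stroke #ff0000 means score at S447, F2085. After flipping Y the toolpath is (229.650,37.411) → (140.957,58.596) → (66.588,112.971) → (150.057,214.267).

Shape 8 is a open polyline drawn with `<path>`. Its stroke #ff00ff means cut at S887, F1348. After flipping Y the toolpath is (199.410,151.104) → (10.144,51.999) → (275.477,158.709) → (184.963,143.834).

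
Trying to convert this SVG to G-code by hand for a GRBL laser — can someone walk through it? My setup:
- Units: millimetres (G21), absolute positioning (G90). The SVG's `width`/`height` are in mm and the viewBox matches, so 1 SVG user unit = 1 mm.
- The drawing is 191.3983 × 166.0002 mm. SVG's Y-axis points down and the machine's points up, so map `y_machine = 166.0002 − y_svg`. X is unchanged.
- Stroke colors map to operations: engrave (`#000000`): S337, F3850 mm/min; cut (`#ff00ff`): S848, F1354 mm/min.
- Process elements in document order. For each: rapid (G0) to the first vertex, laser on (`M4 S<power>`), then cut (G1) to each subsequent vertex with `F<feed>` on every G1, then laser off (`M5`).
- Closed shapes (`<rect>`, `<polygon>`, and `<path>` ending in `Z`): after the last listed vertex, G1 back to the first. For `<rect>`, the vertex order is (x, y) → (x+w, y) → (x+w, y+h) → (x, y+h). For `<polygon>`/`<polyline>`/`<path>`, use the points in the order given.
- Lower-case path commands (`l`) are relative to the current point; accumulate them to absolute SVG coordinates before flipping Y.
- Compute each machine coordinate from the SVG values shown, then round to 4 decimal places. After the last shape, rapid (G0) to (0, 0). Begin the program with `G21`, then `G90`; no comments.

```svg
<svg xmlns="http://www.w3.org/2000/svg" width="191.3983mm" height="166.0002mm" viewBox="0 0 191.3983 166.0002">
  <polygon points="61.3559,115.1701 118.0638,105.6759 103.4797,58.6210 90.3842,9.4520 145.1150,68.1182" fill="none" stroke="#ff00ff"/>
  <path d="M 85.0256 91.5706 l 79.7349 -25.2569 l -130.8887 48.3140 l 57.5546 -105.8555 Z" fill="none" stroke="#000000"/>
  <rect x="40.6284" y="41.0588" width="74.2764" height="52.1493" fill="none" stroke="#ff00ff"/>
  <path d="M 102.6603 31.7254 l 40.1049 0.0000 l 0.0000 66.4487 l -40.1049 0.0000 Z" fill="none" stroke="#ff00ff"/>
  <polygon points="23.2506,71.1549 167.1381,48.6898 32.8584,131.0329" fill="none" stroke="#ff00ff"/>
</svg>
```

Since the viewBox matches the mm dimensions, user units are millimetres directly. The only transform is the Y-flip y_m = 166.0002 − y_svg.

Shape 1 is a closed polygon drawn with `<polygon>`. Its stroke #ff00ff means cut at S848, F1354. After flipping Y the toolpath is (61.3559,50.8301) → (118.0638,60.3243) → (103.4797,107.3792) → (90.3842,156.5482) → (145.1150,97.8820) → (61.3559,50.8301), returning to the start.

Shape 2 is a closed polygon drawn with `<path>`. Its stroke #000000 means engrave at S337, F3850. After flipping Y the toolpath is (85.0256,74.4296) → (164.7605,99.6865) → (33.8718,51.3725) → (91.4264,157.2280) → (85.0256,74.4296), returning to the start.

Shape 3 is a rectangle drawn with `<rect>`. Its stroke #ff00ff means cut at S848, F1354. After flipping Y the toolpath is (40.6284,124.9414) → (114.9048,124.9414) → (114.9048,72.7921) → (40.6284,72.7921) → (40.6284,124.9414), returning to the start.

Shape 4 is a rectangle drawn with `<path>`. Its stroke #ff00ff means cut at S848, F1354. After flipping Y the toolpath is (102.6603,134.2748) → (142.7652,134.2748) → (142.7652,67.8261) → (102.6603,67.8261) → (102.6603,134.2748), returning to the start.

Shape 5 is a closed polygon drawn with `<polygon>`. Its stroke #ff00ff means cut at S848, F1354. After flipping Y the toolpath is (23.2506,94.8453) → (167.1381,117.3104) → (32.8584,34.9673) → (23.2506,94.8453), returning to the start.

G21
G90
G0 X61.3559 Y50.8301
M4 S848
G1 X118.0638 Y60.3243 F1354
G1 X103.4797 Y107.3792 F1354
G1 X90.3842 Y156.5482 F1354
G1 X145.1150 Y97.8820 F1354
G1 X61.3559 Y50.8301 F1354
M5
G0 X85.0256 Y74.4296
M4 S337
G1 X164.7605 Y99.6865 F3850
G1 X33.8718 Y51.3725 F3850
G1 X91.4264 Y157.2280 F3850
G1 X85.0256 Y74.4296 F3850
M5
G0 X40.6284 Y124.9414
M4 S848
G1 X114.9048 Y124.9414 F1354
G1 X114.9048 Y72.7921 F1354
G1 X40.6284 Y72.7921 F1354
G1 X40.6284 Y124.9414 F1354
M5
G0 X102.6603 Y134.2748
M4 S848
G1 X142.7652 Y134.2748 F1354
G1 X142.7652 Y67.8261 F1354
G1 X102.6603 Y67.8261 F1354
G1 X102.6603 Y134.2748 F1354
M5
G0 X23.2506 Y94.8453
M4 S848
G1 X167.1381 Y117.3104 F1354
G1 X32.8584 Y34.9673 F1354
G1 X23.2506 Y94.8453 F1354
M5
G0 X0.0000 Y0.0000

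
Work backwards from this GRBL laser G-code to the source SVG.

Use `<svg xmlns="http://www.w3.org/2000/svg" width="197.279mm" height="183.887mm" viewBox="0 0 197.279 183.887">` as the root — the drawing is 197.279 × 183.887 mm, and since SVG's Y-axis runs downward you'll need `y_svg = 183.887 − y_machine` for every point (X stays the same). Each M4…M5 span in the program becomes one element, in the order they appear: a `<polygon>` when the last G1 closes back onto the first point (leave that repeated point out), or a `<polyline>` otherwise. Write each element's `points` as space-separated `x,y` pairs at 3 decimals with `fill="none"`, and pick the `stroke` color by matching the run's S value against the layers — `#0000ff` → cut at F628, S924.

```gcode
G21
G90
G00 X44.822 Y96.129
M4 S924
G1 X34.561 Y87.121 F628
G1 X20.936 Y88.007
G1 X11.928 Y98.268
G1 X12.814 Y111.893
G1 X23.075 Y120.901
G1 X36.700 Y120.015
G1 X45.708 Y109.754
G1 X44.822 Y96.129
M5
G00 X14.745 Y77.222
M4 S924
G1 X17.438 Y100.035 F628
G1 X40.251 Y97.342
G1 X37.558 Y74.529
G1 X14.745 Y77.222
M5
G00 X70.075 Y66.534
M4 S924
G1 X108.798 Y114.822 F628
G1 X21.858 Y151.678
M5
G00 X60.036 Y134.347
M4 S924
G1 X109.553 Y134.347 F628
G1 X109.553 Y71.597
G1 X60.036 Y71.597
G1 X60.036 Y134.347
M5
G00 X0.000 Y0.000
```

<svg xmlns="http://www.w3.org/2000/svg" width="197.279mm" height="183.887mm" viewBox="0 0 197.279 183.887">
  <polygon points="44.822,87.758 34.561,96.766 20.936,95.880 11.928,85.619 12.814,71.994 23.075,62.986 36.700,63.872 45.708,74.133" fill="none" stroke="#0000ff"/>
  <polygon points="14.745,106.665 17.438,83.852 40.251,86.545 37.558,109.358" fill="none" stroke="#0000ff"/>
  <polyline points="70.075,117.353 108.798,69.065 21.858,32.209" fill="none" stroke="#0000ff"/>
  <polygon points="60.036,49.540 109.553,49.540 109.553,112.290 60.036,112.290" fill="none" stroke="#0000ff"/>
</svg>

Each laser-on run becomes one SVG element. Flip Y back into SVG space with y_svg = 183.887 − y_machine. Every run uses S924, so all elements get stroke `#0000ff` (cut).

Run 1: The run returns to its start, so emit a `<polygon>` with points (Y-flipped): 44.822,87.758 34.561,96.766 20.936,95.880 11.928,85.619 12.814,71.994 23.075,62.986 36.700,63.872 45.708,74.133.

Run 2: The run returns to its start, so emit a `<polygon>` with points (Y-flipped): 14.745,106.665 17.438,83.852 40.251,86.545 37.558,109.358.

Run 3: The run is open, so emit a `<polyline>` with points (Y-flipped): 70.075,117.353 108.798,69.065 21.858,32.209.

Run 4: The run returns to its start, so emit a `<polygon>` with points (Y-flipped): 60.036,49.540 109.553,49.540 109.553,112.290 60.036,112.290.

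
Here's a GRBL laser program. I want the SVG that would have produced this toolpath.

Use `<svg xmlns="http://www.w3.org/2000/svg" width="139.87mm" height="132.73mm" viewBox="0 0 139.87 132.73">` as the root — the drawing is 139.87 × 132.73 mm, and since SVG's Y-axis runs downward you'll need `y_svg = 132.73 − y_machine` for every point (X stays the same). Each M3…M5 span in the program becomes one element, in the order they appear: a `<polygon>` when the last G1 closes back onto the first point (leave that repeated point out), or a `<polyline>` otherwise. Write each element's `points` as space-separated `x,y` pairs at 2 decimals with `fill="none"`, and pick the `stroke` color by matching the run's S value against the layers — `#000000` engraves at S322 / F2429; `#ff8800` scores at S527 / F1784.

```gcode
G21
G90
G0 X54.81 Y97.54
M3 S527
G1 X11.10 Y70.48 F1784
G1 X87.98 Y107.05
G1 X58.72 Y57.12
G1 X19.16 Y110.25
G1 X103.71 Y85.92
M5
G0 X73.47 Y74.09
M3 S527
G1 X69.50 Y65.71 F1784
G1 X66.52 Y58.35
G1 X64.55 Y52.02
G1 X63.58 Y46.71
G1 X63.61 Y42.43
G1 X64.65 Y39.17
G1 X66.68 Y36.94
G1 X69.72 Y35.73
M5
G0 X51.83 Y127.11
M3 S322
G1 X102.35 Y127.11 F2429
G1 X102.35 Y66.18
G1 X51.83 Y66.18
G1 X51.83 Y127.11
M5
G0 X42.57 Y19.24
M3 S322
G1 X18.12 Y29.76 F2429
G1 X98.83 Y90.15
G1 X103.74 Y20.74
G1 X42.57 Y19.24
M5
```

Machine Y-up, SVG Y-down with viewBox height 132.73, so y_svg = 132.73 − y_machine; X carries over.

Run 1: S527 ⇒ score layer `#ff8800`. The run is open, so emit a `<polyline>` with points (Y-flipped): 54.81,35.19 11.10,62.25 87.98,25.68 58.72,75.61 19.16,22.48 103.71,46.81.

Run 2: power S527 maps to stroke `#ff8800` (score). The run is open, so emit a `<polyline>` with points (Y-flipped): 73.47,58.64 69.50,67.02 66.52,74.38 64.55,80.71 63.58,86.02 63.61,90.30 64.65,93.56 66.68,95.79 69.72,97.00.

Run 3: power S322 maps to stroke `#000000` (engrave). The run returns to its start, so emit a `<polygon>` with points (Y-flipped): 51.83,5.62 102.35,5.62 102.35,66.55 51.83,66.55.

Run 4: power S322 maps to stroke `#000000` (engrave). The run returns to its start, so emit a `<polygon>` with points (Y-flipped): 42.57,113.49 18.12,102.97 98.83,42.58 103.74,111.99.

<svg xmlns="http://www.w3.org/2000/svg" width="139.87mm" height="132.73mm" viewBox="0 0 139.87 132.73">
  <polyline points="54.81,35.19 11.10,62.25 87.98,25.68 58.72,75.61 19.16,22.48 103.71,46.81" fill="none" stroke="#ff8800"/>
  <polyline points="73.47,58.64 69.50,67.02 66.52,74.38 64.55,80.71 63.58,86.02 63.61,90.30 64.65,93.56 66.68,95.79 69.72,97.00" fill="none" stroke="#ff8800"/>
  <polygon points="51.83,5.62 102.35,5.62 102.35,66.55 51.83,66.55" fill="none" stroke="#000000"/>
  <polygon points="42.57,113.49 18.12,102.97 98.83,42.58 103.74,111.99" fill="none" stroke="#000000"/>
</svg>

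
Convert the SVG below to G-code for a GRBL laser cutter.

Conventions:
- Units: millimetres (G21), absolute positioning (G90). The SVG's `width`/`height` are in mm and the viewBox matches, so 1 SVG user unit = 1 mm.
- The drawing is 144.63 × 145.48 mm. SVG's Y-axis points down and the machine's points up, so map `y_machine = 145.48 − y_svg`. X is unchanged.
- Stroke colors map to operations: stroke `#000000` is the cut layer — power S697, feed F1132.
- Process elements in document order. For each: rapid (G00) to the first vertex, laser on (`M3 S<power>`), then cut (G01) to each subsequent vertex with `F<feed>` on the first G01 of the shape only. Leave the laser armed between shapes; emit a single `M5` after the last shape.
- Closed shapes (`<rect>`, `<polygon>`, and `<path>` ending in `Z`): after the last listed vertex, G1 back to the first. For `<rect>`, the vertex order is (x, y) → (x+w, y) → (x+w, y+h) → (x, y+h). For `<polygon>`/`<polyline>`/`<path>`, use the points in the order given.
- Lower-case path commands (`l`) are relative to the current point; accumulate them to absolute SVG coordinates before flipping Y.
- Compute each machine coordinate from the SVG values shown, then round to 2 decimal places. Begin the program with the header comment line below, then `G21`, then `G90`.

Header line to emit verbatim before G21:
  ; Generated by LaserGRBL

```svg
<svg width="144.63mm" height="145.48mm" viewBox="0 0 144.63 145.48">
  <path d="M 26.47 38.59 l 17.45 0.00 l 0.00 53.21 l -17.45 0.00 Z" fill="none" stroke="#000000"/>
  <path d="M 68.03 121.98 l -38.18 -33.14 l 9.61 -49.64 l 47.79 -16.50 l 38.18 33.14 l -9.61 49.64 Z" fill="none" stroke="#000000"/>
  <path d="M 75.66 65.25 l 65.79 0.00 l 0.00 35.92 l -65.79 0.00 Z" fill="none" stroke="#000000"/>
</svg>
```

; Generated by LaserGRBL
G21
G90
G00 X26.47 Y106.89
M3 S697
G01 X43.92 Y106.89 F1132
G01 X43.92 Y53.68
G01 X26.47 Y53.68
G01 X26.47 Y106.89
G00 X68.03 Y23.50
M3 S697
G01 X29.85 Y56.64 F1132
G01 X39.46 Y106.28
G01 X87.25 Y122.78
G01 X125.43 Y89.64
G01 X115.82 Y40.00
G01 X68.03 Y23.50
G00 X75.66 Y80.23
M3 S697
G01 X141.45 Y80.23 F1132
G01 X141.45 Y44.31
G01 X75.66 Y44.31
G01 X75.66 Y80.23
M5

viewBox `0 0 144.63 145.48` with mm width/height → 1 unit = 1 mm. Flip: y_m = 145.48 − y_svg.

**Shape 1** — `<path>` rectangle, stroke `#000000` → cut (S697, F1132). Machine vertices: (26.47,106.89) → (43.92,106.89) → (43.92,53.68) → (26.47,53.68) → (26.47,106.89). Closed: final G1 returns to the first vertex.

**Shape 2** — `<path>` regular polygon, stroke `#000000` → cut (S697, F1132). Machine vertices: (68.03,23.50) → (29.85,56.64) → (39.46,106.28) → (87.25,122.78) → (125.43,89.64) → (115.82,40.00) → (68.03,23.50). Closed: final G1 returns to the first vertex.

**Shape 3** — `<path>` rectangle, stroke `#000000` → cut (S697, F1132). Machine vertices: (75.66,80.23) → (141.45,80.23) → (141.45,44.31) → (75.66,44.31) → (75.66,80.23). Closed: final G1 returns to the first vertex.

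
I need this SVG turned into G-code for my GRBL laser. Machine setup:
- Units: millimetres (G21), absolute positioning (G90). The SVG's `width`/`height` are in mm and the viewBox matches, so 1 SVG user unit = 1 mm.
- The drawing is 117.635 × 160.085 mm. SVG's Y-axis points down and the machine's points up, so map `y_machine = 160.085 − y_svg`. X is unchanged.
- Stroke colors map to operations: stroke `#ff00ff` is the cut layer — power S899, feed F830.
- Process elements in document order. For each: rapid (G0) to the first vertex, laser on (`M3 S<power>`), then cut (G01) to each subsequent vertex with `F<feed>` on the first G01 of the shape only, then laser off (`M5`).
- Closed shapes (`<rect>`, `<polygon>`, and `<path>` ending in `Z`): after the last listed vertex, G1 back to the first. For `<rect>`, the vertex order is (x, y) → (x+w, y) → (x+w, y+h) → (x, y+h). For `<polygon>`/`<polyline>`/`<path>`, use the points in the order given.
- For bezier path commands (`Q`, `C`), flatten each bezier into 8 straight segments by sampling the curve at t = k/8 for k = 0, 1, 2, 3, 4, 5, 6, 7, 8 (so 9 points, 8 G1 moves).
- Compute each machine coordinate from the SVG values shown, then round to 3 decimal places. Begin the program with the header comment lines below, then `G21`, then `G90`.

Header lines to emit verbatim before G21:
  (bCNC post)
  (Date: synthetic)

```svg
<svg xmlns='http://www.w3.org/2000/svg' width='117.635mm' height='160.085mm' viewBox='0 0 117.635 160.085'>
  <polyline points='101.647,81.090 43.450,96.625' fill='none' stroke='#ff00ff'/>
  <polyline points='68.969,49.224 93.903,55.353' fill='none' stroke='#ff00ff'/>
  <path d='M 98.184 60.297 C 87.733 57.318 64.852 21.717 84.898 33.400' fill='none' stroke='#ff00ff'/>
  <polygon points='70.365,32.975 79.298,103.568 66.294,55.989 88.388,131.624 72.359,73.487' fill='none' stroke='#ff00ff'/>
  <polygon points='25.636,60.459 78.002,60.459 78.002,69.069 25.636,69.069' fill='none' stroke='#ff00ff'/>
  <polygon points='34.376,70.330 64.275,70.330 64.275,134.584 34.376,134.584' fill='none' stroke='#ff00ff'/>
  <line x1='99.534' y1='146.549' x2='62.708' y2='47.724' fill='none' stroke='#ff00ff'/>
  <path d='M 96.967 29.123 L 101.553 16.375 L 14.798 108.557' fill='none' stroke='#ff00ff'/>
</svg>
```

viewBox `0 0 117.635 160.085` with mm width/height → 1 unit = 1 mm. Flip: y_m = 160.085 − y_svg.

**Shape 1** — `<polyline>` line segment, stroke `#ff00ff` → cut (S899, F830). Machine vertices: (101.647,78.995) → (43.450,63.460). Open path.

**Shape 2** — `<polyline>` line segment, stroke `#ff00ff` → cut (S899, F830). Machine vertices: (68.969,110.861) → (93.903,104.732). Open path.

**Shape 3** — `<path>` cubic bezier, stroke `#ff00ff` → cut (S899, F830). Control points (SVG): P0=(98.184,60.297), P1=(87.733,57.318), P2=(64.852,21.717), P3=(84.898,33.400); sampled at t=k/8. Machine vertices: (98.184,99.788) → (93.790,102.278) → (88.880,106.890) → (84.102,112.688) → (80.105,118.735) → (77.537,124.094) → (77.047,127.830) → (79.285,129.006) → (84.898,126.685). Open path.

**Shape 4** — `<polygon>` closed polygon, stroke `#ff00ff` → cut (S899, F830). Machine vertices: (70.365,127.110) → (79.298,56.517) → (66.294,104.096) → (88.388,28.461) → (72.359,86.598) → (70.365,127.110). Closed: final G1 returns to the first vertex.

**Shape 5** — `<polygon>` rectangle, stroke `#ff00ff` → cut (S899, F830). Machine vertices: (25.636,99.626) → (78.002,99.626) → (78.002,91.016) → (25.636,91.016) → (25.636,99.626). Closed: final G1 returns to the first vertex.

**Shape 6** — `<polygon>` rectangle, stroke `#ff00ff` → cut (S899, F830). Machine vertices: (34.376,89.755) → (64.275,89.755) → (64.275,25.501) → (34.376,25.501) → (34.376,89.755). Closed: final G1 returns to the first vertex.

**Shape 7** — `<line>` line segment, stroke `#ff00ff` → cut (S899, F830). Machine vertices: (99.534,13.536) → (62.708,112.361). Open path.

**Shape 8** — `<path>` open polyline, stroke `#ff00ff` → cut (S899, F830). Machine vertices: (96.967,130.962) → (101.553,143.710) → (14.798,51.528). Open path.

(bCNC post)
(Date: synthetic)
G21
G90
G0 X101.647 Y78.995
M3 S899
G01 X43.450 Y63.460 F830
M5
G0 X68.969 Y110.861
M3 S899
G01 X93.903 Y104.732 F830
M5
G0 X98.184 Y99.788
M3 S899
G01 X93.790 Y102.278 F830
G01 X88.880 Y106.890
G01 X84.102 Y112.688
G01 X80.105 Y118.735
G01 X77.537 Y124.094
G01 X77.047 Y127.830
G01 X79.285 Y129.006
G01 X84.898 Y126.685
M5
G0 X70.365 Y127.110
M3 S899
G01 X79.298 Y56.517 F830
G01 X66.294 Y104.096
G01 X88.388 Y28.461
G01 X72.359 Y86.598
G01 X70.365 Y127.110
M5
G0 X25.636 Y99.626
M3 S899
G01 X78.002 Y99.626 F830
G01 X78.002 Y91.016
G01 X25.636 Y91.016
G01 X25.636 Y99.626
M5
G0 X34.376 Y89.755
M3 S899
G01 X64.275 Y89.755 F830
G01 X64.275 Y25.501
G01 X34.376 Y25.501
G01 X34.376 Y89.755
M5
G0 X99.534 Y13.536
M3 S899
G01 X62.708 Y112.361 F830
M5
G0 X96.967 Y130.962
M3 S899
G01 X101.553 Y143.710 F830
G01 X14.798 Y51.528
M5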